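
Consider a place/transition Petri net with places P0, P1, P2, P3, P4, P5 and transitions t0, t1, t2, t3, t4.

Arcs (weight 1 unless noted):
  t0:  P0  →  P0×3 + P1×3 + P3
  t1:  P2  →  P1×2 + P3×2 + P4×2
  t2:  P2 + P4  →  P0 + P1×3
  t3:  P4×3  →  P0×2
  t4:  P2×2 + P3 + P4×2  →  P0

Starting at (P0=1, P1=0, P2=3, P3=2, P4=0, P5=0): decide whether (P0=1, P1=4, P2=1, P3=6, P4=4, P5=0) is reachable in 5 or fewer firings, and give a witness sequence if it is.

step 1: fire t1:  (P0=1, P1=0, P2=3, P3=2, P4=0, P5=0) → (P0=1, P1=2, P2=2, P3=4, P4=2, P5=0)
step 2: fire t1:  (P0=1, P1=2, P2=2, P3=4, P4=2, P5=0) → (P0=1, P1=4, P2=1, P3=6, P4=4, P5=0)

YES — reachable via ⟨t1, t1⟩ (2 firings)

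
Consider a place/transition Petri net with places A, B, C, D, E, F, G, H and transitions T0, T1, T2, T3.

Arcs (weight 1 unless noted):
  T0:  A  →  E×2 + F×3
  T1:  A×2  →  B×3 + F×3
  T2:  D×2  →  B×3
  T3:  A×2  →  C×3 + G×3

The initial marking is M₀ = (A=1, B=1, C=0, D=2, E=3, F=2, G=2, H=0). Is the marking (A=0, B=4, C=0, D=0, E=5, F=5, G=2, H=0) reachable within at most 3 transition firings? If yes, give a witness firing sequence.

step 1: fire T0:  (A=1, B=1, C=0, D=2, E=3, F=2, G=2, H=0) → (A=0, B=1, C=0, D=2, E=5, F=5, G=2, H=0)
step 2: fire T2:  (A=0, B=1, C=0, D=2, E=5, F=5, G=2, H=0) → (A=0, B=4, C=0, D=0, E=5, F=5, G=2, H=0)

YES — reachable via ⟨T0, T2⟩ (2 firings)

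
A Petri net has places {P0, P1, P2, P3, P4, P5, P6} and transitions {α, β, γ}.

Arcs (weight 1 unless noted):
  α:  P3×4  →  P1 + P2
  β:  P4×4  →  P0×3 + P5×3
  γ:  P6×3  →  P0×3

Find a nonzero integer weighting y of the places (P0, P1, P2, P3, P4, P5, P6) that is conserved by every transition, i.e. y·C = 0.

Incidence matrix C (rows=places, cols=transitions):
        α    β    γ
   P0   0    3    3
   P1   1    0    0
   P2   1    0    0
   P3  -4    0    0
   P4   0   -4    0
   P5   0    3    0
   P6   0    0   -3

Candidate y = [0, 1, -1, 0, 0, 0, 0]; check y·C column-wise:
  col α: 1·1 + -1·1 + 0·-4 = 0
  col β: 0·3 + 1·0 + -1·0 + 0·-4 + 0·3 = 0
  col γ: 0·3 + 1·0 + -1·0 + 0·-3 = 0

y = (P0:0, P1:1, P2:-1, P3:0, P4:0, P5:0, P6:0)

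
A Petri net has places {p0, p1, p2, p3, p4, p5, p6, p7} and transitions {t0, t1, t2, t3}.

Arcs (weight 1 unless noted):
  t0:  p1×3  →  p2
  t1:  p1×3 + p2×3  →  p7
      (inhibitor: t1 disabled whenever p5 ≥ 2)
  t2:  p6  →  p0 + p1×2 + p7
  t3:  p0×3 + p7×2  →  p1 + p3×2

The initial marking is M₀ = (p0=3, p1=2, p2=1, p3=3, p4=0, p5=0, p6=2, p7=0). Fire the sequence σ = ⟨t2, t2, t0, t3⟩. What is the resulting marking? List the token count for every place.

step 1: fire t2:  (p0=3, p1=2, p2=1, p3=3, p4=0, p5=0, p6=2, p7=0) → (p0=4, p1=4, p2=1, p3=3, p4=0, p5=0, p6=1, p7=1)
step 2: fire t2:  (p0=4, p1=4, p2=1, p3=3, p4=0, p5=0, p6=1, p7=1) → (p0=5, p1=6, p2=1, p3=3, p4=0, p5=0, p6=0, p7=2)
step 3: fire t0:  (p0=5, p1=6, p2=1, p3=3, p4=0, p5=0, p6=0, p7=2) → (p0=5, p1=3, p2=2, p3=3, p4=0, p5=0, p6=0, p7=2)
step 4: fire t3:  (p0=5, p1=3, p2=2, p3=3, p4=0, p5=0, p6=0, p7=2) → (p0=2, p1=4, p2=2, p3=5, p4=0, p5=0, p6=0, p7=0)

(p0=2, p1=4, p2=2, p3=5, p4=0, p5=0, p6=0, p7=0)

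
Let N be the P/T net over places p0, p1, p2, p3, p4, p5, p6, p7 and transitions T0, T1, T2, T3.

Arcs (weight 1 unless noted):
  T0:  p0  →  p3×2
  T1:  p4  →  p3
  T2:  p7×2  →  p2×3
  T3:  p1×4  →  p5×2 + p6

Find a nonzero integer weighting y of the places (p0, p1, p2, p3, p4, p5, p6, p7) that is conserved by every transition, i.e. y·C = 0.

y = (p0:2, p1:0, p2:0, p3:1, p4:1, p5:0, p6:0, p7:0)

Incidence matrix C (rows=places, cols=transitions):
       T0   T1   T2   T3
   p0  -1    0    0    0
   p1   0    0    0   -4
   p2   0    0    3    0
   p3   2    1    0    0
   p4   0   -1    0    0
   p5   0    0    0    2
   p6   0    0    0    1
   p7   0    0   -2    0

Candidate y = [2, 0, 0, 1, 1, 0, 0, 0]; check y·C column-wise:
  col T0: 2·-1 + 1·2 + 1·0 = 0
  col T1: 2·0 + 1·1 + 1·-1 = 0
  col T2: 2·0 + 0·3 + 1·0 + 1·0 + 0·-2 = 0
  col T3: 2·0 + 0·-4 + 1·0 + 1·0 + 0·2 + 0·1 = 0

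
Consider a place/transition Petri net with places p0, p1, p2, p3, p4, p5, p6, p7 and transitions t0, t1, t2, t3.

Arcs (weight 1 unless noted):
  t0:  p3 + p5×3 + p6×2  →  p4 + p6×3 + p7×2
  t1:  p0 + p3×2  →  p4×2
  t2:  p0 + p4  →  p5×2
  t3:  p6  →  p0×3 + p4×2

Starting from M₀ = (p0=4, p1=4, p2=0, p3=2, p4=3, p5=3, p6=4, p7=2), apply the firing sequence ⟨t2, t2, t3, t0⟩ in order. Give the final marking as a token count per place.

step 1: fire t2:  (p0=4, p1=4, p2=0, p3=2, p4=3, p5=3, p6=4, p7=2) → (p0=3, p1=4, p2=0, p3=2, p4=2, p5=5, p6=4, p7=2)
step 2: fire t2:  (p0=3, p1=4, p2=0, p3=2, p4=2, p5=5, p6=4, p7=2) → (p0=2, p1=4, p2=0, p3=2, p4=1, p5=7, p6=4, p7=2)
step 3: fire t3:  (p0=2, p1=4, p2=0, p3=2, p4=1, p5=7, p6=4, p7=2) → (p0=5, p1=4, p2=0, p3=2, p4=3, p5=7, p6=3, p7=2)
step 4: fire t0:  (p0=5, p1=4, p2=0, p3=2, p4=3, p5=7, p6=3, p7=2) → (p0=5, p1=4, p2=0, p3=1, p4=4, p5=4, p6=4, p7=4)

(p0=5, p1=4, p2=0, p3=1, p4=4, p5=4, p6=4, p7=4)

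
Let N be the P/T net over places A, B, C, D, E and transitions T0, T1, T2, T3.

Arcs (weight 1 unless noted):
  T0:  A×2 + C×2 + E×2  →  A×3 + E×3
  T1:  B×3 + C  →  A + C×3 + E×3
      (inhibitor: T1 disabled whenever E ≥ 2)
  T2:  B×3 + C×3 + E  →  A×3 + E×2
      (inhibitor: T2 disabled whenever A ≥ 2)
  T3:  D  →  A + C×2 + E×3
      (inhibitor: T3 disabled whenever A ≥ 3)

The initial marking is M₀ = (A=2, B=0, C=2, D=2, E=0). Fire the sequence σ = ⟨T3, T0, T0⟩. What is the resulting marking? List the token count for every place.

(A=5, B=0, C=0, D=1, E=5)

step 1: fire T3:  (A=2, B=0, C=2, D=2, E=0) → (A=3, B=0, C=4, D=1, E=3)
step 2: fire T0:  (A=3, B=0, C=4, D=1, E=3) → (A=4, B=0, C=2, D=1, E=4)
step 3: fire T0:  (A=4, B=0, C=2, D=1, E=4) → (A=5, B=0, C=0, D=1, E=5)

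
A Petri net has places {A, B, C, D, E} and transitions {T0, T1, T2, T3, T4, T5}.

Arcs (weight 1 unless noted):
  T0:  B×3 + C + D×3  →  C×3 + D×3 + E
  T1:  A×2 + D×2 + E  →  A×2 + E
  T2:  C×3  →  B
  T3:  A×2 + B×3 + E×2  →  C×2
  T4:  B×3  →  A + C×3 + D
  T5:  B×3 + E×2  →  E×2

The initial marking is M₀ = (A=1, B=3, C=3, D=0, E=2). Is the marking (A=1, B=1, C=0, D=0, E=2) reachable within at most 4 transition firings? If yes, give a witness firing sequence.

YES — reachable via ⟨T2, T5⟩ (2 firings)

step 1: fire T2:  (A=1, B=3, C=3, D=0, E=2) → (A=1, B=4, C=0, D=0, E=2)
step 2: fire T5:  (A=1, B=4, C=0, D=0, E=2) → (A=1, B=1, C=0, D=0, E=2)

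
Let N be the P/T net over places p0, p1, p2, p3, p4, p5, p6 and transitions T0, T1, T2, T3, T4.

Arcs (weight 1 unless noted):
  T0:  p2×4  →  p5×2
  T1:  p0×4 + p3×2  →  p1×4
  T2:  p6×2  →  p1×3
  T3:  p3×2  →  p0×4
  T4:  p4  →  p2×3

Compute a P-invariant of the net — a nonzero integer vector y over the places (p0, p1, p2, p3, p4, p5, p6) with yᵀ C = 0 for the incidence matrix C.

y = (p0:0, p1:0, p2:1, p3:0, p4:3, p5:2, p6:0)

Incidence matrix C (rows=places, cols=transitions):
       T0   T1   T2   T3   T4
   p0   0   -4    0    4    0
   p1   0    4    3    0    0
   p2  -4    0    0    0    3
   p3   0   -2    0   -2    0
   p4   0    0    0    0   -1
   p5   2    0    0    0    0
   p6   0    0   -2    0    0

Candidate y = [0, 0, 1, 0, 3, 2, 0]; check y·C column-wise:
  col T0: 1·-4 + 3·0 + 2·2 = 0
  col T1: 0·-4 + 0·4 + 1·0 + 0·-2 + 3·0 + 2·0 = 0
  col T2: 0·3 + 1·0 + 3·0 + 2·0 + 0·-2 = 0
  col T3: 0·4 + 1·0 + 0·-2 + 3·0 + 2·0 = 0
  col T4: 1·3 + 3·-1 + 2·0 = 0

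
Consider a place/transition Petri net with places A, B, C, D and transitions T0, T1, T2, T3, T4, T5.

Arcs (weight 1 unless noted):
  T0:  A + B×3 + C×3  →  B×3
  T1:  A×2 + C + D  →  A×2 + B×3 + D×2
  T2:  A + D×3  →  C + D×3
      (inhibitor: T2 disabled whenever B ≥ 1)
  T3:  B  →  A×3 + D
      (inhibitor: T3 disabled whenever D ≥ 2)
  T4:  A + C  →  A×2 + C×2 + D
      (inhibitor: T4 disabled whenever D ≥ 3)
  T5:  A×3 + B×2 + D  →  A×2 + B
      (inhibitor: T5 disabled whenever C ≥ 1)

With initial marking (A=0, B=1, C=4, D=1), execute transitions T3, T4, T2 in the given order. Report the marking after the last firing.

step 1: fire T3:  (A=0, B=1, C=4, D=1) → (A=3, B=0, C=4, D=2)
step 2: fire T4:  (A=3, B=0, C=4, D=2) → (A=4, B=0, C=5, D=3)
step 3: fire T2:  (A=4, B=0, C=5, D=3) → (A=3, B=0, C=6, D=3)

(A=3, B=0, C=6, D=3)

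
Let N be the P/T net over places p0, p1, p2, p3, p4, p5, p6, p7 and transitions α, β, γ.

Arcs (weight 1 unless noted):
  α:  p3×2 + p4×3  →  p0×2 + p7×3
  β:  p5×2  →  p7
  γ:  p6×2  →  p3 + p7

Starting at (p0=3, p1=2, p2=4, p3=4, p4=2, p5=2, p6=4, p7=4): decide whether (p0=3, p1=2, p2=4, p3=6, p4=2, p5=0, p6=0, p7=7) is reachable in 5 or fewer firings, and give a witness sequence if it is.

step 1: fire β:  (p0=3, p1=2, p2=4, p3=4, p4=2, p5=2, p6=4, p7=4) → (p0=3, p1=2, p2=4, p3=4, p4=2, p5=0, p6=4, p7=5)
step 2: fire γ:  (p0=3, p1=2, p2=4, p3=4, p4=2, p5=0, p6=4, p7=5) → (p0=3, p1=2, p2=4, p3=5, p4=2, p5=0, p6=2, p7=6)
step 3: fire γ:  (p0=3, p1=2, p2=4, p3=5, p4=2, p5=0, p6=2, p7=6) → (p0=3, p1=2, p2=4, p3=6, p4=2, p5=0, p6=0, p7=7)

YES — reachable via ⟨β, γ, γ⟩ (3 firings)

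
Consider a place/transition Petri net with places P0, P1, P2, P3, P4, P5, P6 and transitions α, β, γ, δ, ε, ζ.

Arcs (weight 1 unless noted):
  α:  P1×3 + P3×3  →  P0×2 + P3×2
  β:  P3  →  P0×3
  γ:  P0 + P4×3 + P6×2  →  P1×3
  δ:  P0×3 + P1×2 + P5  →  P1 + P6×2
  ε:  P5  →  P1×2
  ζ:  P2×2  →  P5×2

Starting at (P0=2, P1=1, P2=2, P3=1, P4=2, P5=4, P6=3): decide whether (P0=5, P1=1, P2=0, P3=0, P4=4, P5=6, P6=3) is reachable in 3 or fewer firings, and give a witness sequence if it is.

NO — not reachable within 3 firings

depth 0: 1 marking
depth 1: 4 markings reached so far
depth 2: 8 markings reached so far
depth 3: 13 markings reached so far
target is not among the 13 markings reachable within 3 steps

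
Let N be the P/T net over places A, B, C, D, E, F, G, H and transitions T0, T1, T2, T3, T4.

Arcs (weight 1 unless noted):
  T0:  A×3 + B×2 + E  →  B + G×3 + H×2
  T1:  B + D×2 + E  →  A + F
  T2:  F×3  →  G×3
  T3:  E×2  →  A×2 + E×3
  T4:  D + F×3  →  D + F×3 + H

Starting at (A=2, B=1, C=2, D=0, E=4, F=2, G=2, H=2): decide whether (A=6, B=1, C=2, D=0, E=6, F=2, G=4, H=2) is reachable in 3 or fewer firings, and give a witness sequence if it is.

depth 0: 1 marking
depth 1: 2 markings reached so far
depth 2: 3 markings reached so far
depth 3: 4 markings reached so far
target is not among the 4 markings reachable within 3 steps

NO — not reachable within 3 firings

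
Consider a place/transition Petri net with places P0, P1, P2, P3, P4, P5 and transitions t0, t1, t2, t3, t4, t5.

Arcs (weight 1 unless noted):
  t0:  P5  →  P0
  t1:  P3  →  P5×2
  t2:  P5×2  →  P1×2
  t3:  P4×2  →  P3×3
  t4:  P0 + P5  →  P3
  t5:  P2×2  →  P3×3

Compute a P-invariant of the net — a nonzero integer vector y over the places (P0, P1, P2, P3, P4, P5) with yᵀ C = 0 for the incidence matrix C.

Incidence matrix C (rows=places, cols=transitions):
       t0   t1   t2   t3   t4   t5
   P0   1    0    0    0   -1    0
   P1   0    0    2    0    0    0
   P2   0    0    0    0    0   -2
   P3   0   -1    0    3    1    3
   P4   0    0    0   -2    0    0
   P5  -1    2   -2    0   -1    0

Candidate y = [1, 1, 3, 2, 3, 1]; check y·C column-wise:
  col t0: 1·1 + 1·0 + 3·0 + 2·0 + 3·0 + 1·-1 = 0
  col t1: 1·0 + 1·0 + 3·0 + 2·-1 + 3·0 + 1·2 = 0
  col t2: 1·0 + 1·2 + 3·0 + 2·0 + 3·0 + 1·-2 = 0
  col t3: 1·0 + 1·0 + 3·0 + 2·3 + 3·-2 + 1·0 = 0
  col t4: 1·-1 + 1·0 + 3·0 + 2·1 + 3·0 + 1·-1 = 0
  col t5: 1·0 + 1·0 + 3·-2 + 2·3 + 3·0 + 1·0 = 0

y = (P0:1, P1:1, P2:3, P3:2, P4:3, P5:1)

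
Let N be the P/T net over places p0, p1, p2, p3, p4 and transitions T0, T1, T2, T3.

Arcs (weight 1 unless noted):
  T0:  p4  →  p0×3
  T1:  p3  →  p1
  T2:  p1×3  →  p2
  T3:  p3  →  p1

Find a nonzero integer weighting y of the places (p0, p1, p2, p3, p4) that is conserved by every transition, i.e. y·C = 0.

Incidence matrix C (rows=places, cols=transitions):
       T0   T1   T2   T3
   p0   3    0    0    0
   p1   0    1   -3    1
   p2   0    0    1    0
   p3   0   -1    0   -1
   p4  -1    0    0    0

Candidate y = [0, 1, 3, 1, 0]; check y·C column-wise:
  col T0: 0·3 + 1·0 + 3·0 + 1·0 + 0·-1 = 0
  col T1: 1·1 + 3·0 + 1·-1 = 0
  col T2: 1·-3 + 3·1 + 1·0 = 0
  col T3: 1·1 + 3·0 + 1·-1 = 0

y = (p0:0, p1:1, p2:3, p3:1, p4:0)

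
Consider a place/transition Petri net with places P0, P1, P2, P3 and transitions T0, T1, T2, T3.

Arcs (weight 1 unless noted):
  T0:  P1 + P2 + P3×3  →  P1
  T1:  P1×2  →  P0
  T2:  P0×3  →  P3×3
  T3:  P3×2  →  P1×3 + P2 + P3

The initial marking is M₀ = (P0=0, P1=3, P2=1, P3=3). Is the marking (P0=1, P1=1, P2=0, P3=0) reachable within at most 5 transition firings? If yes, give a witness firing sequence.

YES — reachable via ⟨T0, T1⟩ (2 firings)

step 1: fire T0:  (P0=0, P1=3, P2=1, P3=3) → (P0=0, P1=3, P2=0, P3=0)
step 2: fire T1:  (P0=0, P1=3, P2=0, P3=0) → (P0=1, P1=1, P2=0, P3=0)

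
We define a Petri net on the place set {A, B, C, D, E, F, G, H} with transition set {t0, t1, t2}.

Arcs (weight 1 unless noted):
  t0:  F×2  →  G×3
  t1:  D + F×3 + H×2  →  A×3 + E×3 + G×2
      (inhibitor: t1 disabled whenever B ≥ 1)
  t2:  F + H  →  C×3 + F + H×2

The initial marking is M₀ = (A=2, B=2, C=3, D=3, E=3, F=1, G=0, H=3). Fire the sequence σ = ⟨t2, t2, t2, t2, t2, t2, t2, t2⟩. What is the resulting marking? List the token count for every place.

(A=2, B=2, C=27, D=3, E=3, F=1, G=0, H=11)

step 1: fire t2:  (A=2, B=2, C=3, D=3, E=3, F=1, G=0, H=3) → (A=2, B=2, C=6, D=3, E=3, F=1, G=0, H=4)
step 2: fire t2:  (A=2, B=2, C=6, D=3, E=3, F=1, G=0, H=4) → (A=2, B=2, C=9, D=3, E=3, F=1, G=0, H=5)
step 3: fire t2:  (A=2, B=2, C=9, D=3, E=3, F=1, G=0, H=5) → (A=2, B=2, C=12, D=3, E=3, F=1, G=0, H=6)
step 4: fire t2:  (A=2, B=2, C=12, D=3, E=3, F=1, G=0, H=6) → (A=2, B=2, C=15, D=3, E=3, F=1, G=0, H=7)
step 5: fire t2:  (A=2, B=2, C=15, D=3, E=3, F=1, G=0, H=7) → (A=2, B=2, C=18, D=3, E=3, F=1, G=0, H=8)
step 6: fire t2:  (A=2, B=2, C=18, D=3, E=3, F=1, G=0, H=8) → (A=2, B=2, C=21, D=3, E=3, F=1, G=0, H=9)
step 7: fire t2:  (A=2, B=2, C=21, D=3, E=3, F=1, G=0, H=9) → (A=2, B=2, C=24, D=3, E=3, F=1, G=0, H=10)
step 8: fire t2:  (A=2, B=2, C=24, D=3, E=3, F=1, G=0, H=10) → (A=2, B=2, C=27, D=3, E=3, F=1, G=0, H=11)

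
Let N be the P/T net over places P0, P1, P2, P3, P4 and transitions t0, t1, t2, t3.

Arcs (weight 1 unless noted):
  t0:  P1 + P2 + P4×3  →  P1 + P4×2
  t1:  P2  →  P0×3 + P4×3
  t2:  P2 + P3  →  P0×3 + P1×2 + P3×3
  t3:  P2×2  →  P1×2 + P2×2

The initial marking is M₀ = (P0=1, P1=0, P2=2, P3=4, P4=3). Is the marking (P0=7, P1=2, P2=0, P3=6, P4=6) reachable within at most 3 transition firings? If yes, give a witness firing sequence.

step 1: fire t1:  (P0=1, P1=0, P2=2, P3=4, P4=3) → (P0=4, P1=0, P2=1, P3=4, P4=6)
step 2: fire t2:  (P0=4, P1=0, P2=1, P3=4, P4=6) → (P0=7, P1=2, P2=0, P3=6, P4=6)

YES — reachable via ⟨t1, t2⟩ (2 firings)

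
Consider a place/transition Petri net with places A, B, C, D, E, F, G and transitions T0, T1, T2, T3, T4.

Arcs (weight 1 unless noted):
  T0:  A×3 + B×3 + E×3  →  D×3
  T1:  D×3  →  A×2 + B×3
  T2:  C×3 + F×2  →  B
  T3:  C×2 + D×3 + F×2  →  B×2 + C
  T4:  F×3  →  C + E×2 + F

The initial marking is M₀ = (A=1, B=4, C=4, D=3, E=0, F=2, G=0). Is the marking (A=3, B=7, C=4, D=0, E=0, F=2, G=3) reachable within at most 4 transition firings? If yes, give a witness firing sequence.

depth 0: 1 marking
depth 1: 4 markings reached so far
depth 2: 5 markings reached so far
depth 3: 5 markings reached so far
(frontier empty at depth 3; search complete)
target is not among the 5 markings reachable within 4 steps

NO — not reachable within 4 firings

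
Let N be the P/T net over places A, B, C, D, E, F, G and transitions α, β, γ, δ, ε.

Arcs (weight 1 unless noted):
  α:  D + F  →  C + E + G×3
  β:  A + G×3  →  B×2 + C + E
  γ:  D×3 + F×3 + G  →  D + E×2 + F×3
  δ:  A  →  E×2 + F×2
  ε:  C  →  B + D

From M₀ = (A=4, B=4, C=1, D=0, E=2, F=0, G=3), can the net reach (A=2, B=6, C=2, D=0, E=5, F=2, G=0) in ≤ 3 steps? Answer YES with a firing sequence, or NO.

step 1: fire β:  (A=4, B=4, C=1, D=0, E=2, F=0, G=3) → (A=3, B=6, C=2, D=0, E=3, F=0, G=0)
step 2: fire δ:  (A=3, B=6, C=2, D=0, E=3, F=0, G=0) → (A=2, B=6, C=2, D=0, E=5, F=2, G=0)

YES — reachable via ⟨β, δ⟩ (2 firings)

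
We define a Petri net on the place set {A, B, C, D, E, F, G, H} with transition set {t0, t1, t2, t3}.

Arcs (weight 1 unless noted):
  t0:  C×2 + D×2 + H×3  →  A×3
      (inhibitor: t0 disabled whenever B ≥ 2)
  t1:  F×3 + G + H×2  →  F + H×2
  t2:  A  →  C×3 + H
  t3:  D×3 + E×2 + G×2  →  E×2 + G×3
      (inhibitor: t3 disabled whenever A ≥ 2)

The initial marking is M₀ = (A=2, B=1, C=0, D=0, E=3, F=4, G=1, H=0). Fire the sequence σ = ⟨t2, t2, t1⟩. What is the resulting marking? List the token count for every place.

step 1: fire t2:  (A=2, B=1, C=0, D=0, E=3, F=4, G=1, H=0) → (A=1, B=1, C=3, D=0, E=3, F=4, G=1, H=1)
step 2: fire t2:  (A=1, B=1, C=3, D=0, E=3, F=4, G=1, H=1) → (A=0, B=1, C=6, D=0, E=3, F=4, G=1, H=2)
step 3: fire t1:  (A=0, B=1, C=6, D=0, E=3, F=4, G=1, H=2) → (A=0, B=1, C=6, D=0, E=3, F=2, G=0, H=2)

(A=0, B=1, C=6, D=0, E=3, F=2, G=0, H=2)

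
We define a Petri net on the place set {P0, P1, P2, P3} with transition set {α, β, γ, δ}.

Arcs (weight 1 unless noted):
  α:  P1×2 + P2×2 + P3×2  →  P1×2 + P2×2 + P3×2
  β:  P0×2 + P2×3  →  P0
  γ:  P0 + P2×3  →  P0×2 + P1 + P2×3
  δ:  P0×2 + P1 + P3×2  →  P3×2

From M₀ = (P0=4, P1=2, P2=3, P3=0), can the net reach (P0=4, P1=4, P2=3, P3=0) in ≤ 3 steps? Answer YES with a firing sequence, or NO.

depth 0: 1 marking
depth 1: 3 markings reached so far
depth 2: 5 markings reached so far
depth 3: 7 markings reached so far
target is not among the 7 markings reachable within 3 steps

NO — not reachable within 3 firings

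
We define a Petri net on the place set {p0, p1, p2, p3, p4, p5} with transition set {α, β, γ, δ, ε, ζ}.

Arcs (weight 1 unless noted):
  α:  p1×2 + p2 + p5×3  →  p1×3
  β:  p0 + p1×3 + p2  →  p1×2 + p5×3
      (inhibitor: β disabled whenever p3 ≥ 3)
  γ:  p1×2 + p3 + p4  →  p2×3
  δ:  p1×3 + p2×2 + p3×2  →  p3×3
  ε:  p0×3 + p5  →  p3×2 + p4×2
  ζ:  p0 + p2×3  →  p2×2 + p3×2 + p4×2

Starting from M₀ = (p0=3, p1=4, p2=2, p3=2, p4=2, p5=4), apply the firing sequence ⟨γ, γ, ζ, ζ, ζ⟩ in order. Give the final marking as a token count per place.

(p0=0, p1=0, p2=5, p3=6, p4=6, p5=4)

step 1: fire γ:  (p0=3, p1=4, p2=2, p3=2, p4=2, p5=4) → (p0=3, p1=2, p2=5, p3=1, p4=1, p5=4)
step 2: fire γ:  (p0=3, p1=2, p2=5, p3=1, p4=1, p5=4) → (p0=3, p1=0, p2=8, p3=0, p4=0, p5=4)
step 3: fire ζ:  (p0=3, p1=0, p2=8, p3=0, p4=0, p5=4) → (p0=2, p1=0, p2=7, p3=2, p4=2, p5=4)
step 4: fire ζ:  (p0=2, p1=0, p2=7, p3=2, p4=2, p5=4) → (p0=1, p1=0, p2=6, p3=4, p4=4, p5=4)
step 5: fire ζ:  (p0=1, p1=0, p2=6, p3=4, p4=4, p5=4) → (p0=0, p1=0, p2=5, p3=6, p4=6, p5=4)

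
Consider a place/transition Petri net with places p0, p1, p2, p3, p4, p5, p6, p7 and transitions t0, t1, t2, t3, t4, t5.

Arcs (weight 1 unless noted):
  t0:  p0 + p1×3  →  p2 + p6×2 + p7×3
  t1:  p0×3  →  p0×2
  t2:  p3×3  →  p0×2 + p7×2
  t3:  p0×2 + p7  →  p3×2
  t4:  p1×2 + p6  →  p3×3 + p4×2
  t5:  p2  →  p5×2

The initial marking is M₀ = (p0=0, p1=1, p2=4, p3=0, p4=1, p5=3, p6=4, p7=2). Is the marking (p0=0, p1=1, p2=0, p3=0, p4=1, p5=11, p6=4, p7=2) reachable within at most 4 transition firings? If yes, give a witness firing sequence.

step 1: fire t5:  (p0=0, p1=1, p2=4, p3=0, p4=1, p5=3, p6=4, p7=2) → (p0=0, p1=1, p2=3, p3=0, p4=1, p5=5, p6=4, p7=2)
step 2: fire t5:  (p0=0, p1=1, p2=3, p3=0, p4=1, p5=5, p6=4, p7=2) → (p0=0, p1=1, p2=2, p3=0, p4=1, p5=7, p6=4, p7=2)
step 3: fire t5:  (p0=0, p1=1, p2=2, p3=0, p4=1, p5=7, p6=4, p7=2) → (p0=0, p1=1, p2=1, p3=0, p4=1, p5=9, p6=4, p7=2)
step 4: fire t5:  (p0=0, p1=1, p2=1, p3=0, p4=1, p5=9, p6=4, p7=2) → (p0=0, p1=1, p2=0, p3=0, p4=1, p5=11, p6=4, p7=2)

YES — reachable via ⟨t5, t5, t5, t5⟩ (4 firings)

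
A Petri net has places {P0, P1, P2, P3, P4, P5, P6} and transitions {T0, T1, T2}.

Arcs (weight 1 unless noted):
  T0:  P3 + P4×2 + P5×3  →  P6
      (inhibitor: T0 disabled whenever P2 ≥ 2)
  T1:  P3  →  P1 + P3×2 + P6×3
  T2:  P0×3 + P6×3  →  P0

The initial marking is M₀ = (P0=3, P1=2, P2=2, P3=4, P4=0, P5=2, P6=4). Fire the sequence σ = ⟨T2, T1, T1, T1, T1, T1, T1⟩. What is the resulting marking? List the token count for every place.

(P0=1, P1=8, P2=2, P3=10, P4=0, P5=2, P6=19)

step 1: fire T2:  (P0=3, P1=2, P2=2, P3=4, P4=0, P5=2, P6=4) → (P0=1, P1=2, P2=2, P3=4, P4=0, P5=2, P6=1)
step 2: fire T1:  (P0=1, P1=2, P2=2, P3=4, P4=0, P5=2, P6=1) → (P0=1, P1=3, P2=2, P3=5, P4=0, P5=2, P6=4)
step 3: fire T1:  (P0=1, P1=3, P2=2, P3=5, P4=0, P5=2, P6=4) → (P0=1, P1=4, P2=2, P3=6, P4=0, P5=2, P6=7)
step 4: fire T1:  (P0=1, P1=4, P2=2, P3=6, P4=0, P5=2, P6=7) → (P0=1, P1=5, P2=2, P3=7, P4=0, P5=2, P6=10)
step 5: fire T1:  (P0=1, P1=5, P2=2, P3=7, P4=0, P5=2, P6=10) → (P0=1, P1=6, P2=2, P3=8, P4=0, P5=2, P6=13)
step 6: fire T1:  (P0=1, P1=6, P2=2, P3=8, P4=0, P5=2, P6=13) → (P0=1, P1=7, P2=2, P3=9, P4=0, P5=2, P6=16)
step 7: fire T1:  (P0=1, P1=7, P2=2, P3=9, P4=0, P5=2, P6=16) → (P0=1, P1=8, P2=2, P3=10, P4=0, P5=2, P6=19)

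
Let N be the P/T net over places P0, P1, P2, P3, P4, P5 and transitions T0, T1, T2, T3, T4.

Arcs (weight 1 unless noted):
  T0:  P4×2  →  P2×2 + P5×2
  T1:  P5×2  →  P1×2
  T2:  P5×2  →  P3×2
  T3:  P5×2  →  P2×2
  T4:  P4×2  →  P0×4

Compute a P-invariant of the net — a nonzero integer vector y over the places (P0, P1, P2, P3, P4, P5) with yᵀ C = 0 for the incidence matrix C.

Incidence matrix C (rows=places, cols=transitions):
       T0   T1   T2   T3   T4
   P0   0    0    0    0    4
   P1   0    2    0    0    0
   P2   2    0    0    2    0
   P3   0    0    2    0    0
   P4  -2    0    0    0   -2
   P5   2   -2   -2   -2    0

Candidate y = [1, 1, 1, 1, 2, 1]; check y·C column-wise:
  col T0: 1·0 + 1·0 + 1·2 + 1·0 + 2·-2 + 1·2 = 0
  col T1: 1·0 + 1·2 + 1·0 + 1·0 + 2·0 + 1·-2 = 0
  col T2: 1·0 + 1·0 + 1·0 + 1·2 + 2·0 + 1·-2 = 0
  col T3: 1·0 + 1·0 + 1·2 + 1·0 + 2·0 + 1·-2 = 0
  col T4: 1·4 + 1·0 + 1·0 + 1·0 + 2·-2 + 1·0 = 0

y = (P0:1, P1:1, P2:1, P3:1, P4:2, P5:1)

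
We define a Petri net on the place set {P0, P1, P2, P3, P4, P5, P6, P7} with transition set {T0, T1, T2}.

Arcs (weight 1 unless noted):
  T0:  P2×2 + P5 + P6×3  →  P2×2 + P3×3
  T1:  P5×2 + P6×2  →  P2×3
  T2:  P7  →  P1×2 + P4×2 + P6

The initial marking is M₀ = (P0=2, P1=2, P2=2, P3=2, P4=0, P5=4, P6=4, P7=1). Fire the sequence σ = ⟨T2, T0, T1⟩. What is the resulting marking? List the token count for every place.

step 1: fire T2:  (P0=2, P1=2, P2=2, P3=2, P4=0, P5=4, P6=4, P7=1) → (P0=2, P1=4, P2=2, P3=2, P4=2, P5=4, P6=5, P7=0)
step 2: fire T0:  (P0=2, P1=4, P2=2, P3=2, P4=2, P5=4, P6=5, P7=0) → (P0=2, P1=4, P2=2, P3=5, P4=2, P5=3, P6=2, P7=0)
step 3: fire T1:  (P0=2, P1=4, P2=2, P3=5, P4=2, P5=3, P6=2, P7=0) → (P0=2, P1=4, P2=5, P3=5, P4=2, P5=1, P6=0, P7=0)

(P0=2, P1=4, P2=5, P3=5, P4=2, P5=1, P6=0, P7=0)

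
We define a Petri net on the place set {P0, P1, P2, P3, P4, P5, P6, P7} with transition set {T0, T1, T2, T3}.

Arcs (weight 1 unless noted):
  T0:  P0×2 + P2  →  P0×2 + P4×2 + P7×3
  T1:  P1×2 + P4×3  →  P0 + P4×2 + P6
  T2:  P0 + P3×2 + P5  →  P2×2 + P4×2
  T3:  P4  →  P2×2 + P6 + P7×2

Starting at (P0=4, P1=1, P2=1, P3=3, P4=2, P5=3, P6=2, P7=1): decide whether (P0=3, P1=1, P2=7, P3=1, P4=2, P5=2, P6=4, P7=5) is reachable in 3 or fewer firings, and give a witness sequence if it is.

YES — reachable via ⟨T2, T3, T3⟩ (3 firings)

step 1: fire T2:  (P0=4, P1=1, P2=1, P3=3, P4=2, P5=3, P6=2, P7=1) → (P0=3, P1=1, P2=3, P3=1, P4=4, P5=2, P6=2, P7=1)
step 2: fire T3:  (P0=3, P1=1, P2=3, P3=1, P4=4, P5=2, P6=2, P7=1) → (P0=3, P1=1, P2=5, P3=1, P4=3, P5=2, P6=3, P7=3)
step 3: fire T3:  (P0=3, P1=1, P2=5, P3=1, P4=3, P5=2, P6=3, P7=3) → (P0=3, P1=1, P2=7, P3=1, P4=2, P5=2, P6=4, P7=5)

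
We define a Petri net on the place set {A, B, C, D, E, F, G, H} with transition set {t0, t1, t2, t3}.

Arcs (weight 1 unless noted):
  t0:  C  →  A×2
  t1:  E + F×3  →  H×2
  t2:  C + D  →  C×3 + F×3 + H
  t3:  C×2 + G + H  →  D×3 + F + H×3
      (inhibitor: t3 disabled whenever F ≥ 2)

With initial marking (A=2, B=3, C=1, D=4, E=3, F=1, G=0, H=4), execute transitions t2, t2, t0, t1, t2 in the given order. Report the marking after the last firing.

step 1: fire t2:  (A=2, B=3, C=1, D=4, E=3, F=1, G=0, H=4) → (A=2, B=3, C=3, D=3, E=3, F=4, G=0, H=5)
step 2: fire t2:  (A=2, B=3, C=3, D=3, E=3, F=4, G=0, H=5) → (A=2, B=3, C=5, D=2, E=3, F=7, G=0, H=6)
step 3: fire t0:  (A=2, B=3, C=5, D=2, E=3, F=7, G=0, H=6) → (A=4, B=3, C=4, D=2, E=3, F=7, G=0, H=6)
step 4: fire t1:  (A=4, B=3, C=4, D=2, E=3, F=7, G=0, H=6) → (A=4, B=3, C=4, D=2, E=2, F=4, G=0, H=8)
step 5: fire t2:  (A=4, B=3, C=4, D=2, E=2, F=4, G=0, H=8) → (A=4, B=3, C=6, D=1, E=2, F=7, G=0, H=9)

(A=4, B=3, C=6, D=1, E=2, F=7, G=0, H=9)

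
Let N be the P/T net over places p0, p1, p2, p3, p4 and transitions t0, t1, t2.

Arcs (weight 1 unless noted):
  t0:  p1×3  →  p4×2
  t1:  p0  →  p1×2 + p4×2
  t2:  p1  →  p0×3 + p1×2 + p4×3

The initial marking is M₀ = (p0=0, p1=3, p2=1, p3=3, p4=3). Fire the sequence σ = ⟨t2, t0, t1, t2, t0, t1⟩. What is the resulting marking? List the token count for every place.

(p0=4, p1=3, p2=1, p3=3, p4=17)

step 1: fire t2:  (p0=0, p1=3, p2=1, p3=3, p4=3) → (p0=3, p1=4, p2=1, p3=3, p4=6)
step 2: fire t0:  (p0=3, p1=4, p2=1, p3=3, p4=6) → (p0=3, p1=1, p2=1, p3=3, p4=8)
step 3: fire t1:  (p0=3, p1=1, p2=1, p3=3, p4=8) → (p0=2, p1=3, p2=1, p3=3, p4=10)
step 4: fire t2:  (p0=2, p1=3, p2=1, p3=3, p4=10) → (p0=5, p1=4, p2=1, p3=3, p4=13)
step 5: fire t0:  (p0=5, p1=4, p2=1, p3=3, p4=13) → (p0=5, p1=1, p2=1, p3=3, p4=15)
step 6: fire t1:  (p0=5, p1=1, p2=1, p3=3, p4=15) → (p0=4, p1=3, p2=1, p3=3, p4=17)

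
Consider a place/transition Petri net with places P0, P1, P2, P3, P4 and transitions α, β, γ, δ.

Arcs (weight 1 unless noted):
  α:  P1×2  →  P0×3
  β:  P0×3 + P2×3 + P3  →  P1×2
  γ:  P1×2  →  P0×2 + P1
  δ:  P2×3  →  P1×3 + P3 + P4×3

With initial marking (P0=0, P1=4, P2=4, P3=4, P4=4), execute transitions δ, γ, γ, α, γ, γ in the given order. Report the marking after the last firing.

step 1: fire δ:  (P0=0, P1=4, P2=4, P3=4, P4=4) → (P0=0, P1=7, P2=1, P3=5, P4=7)
step 2: fire γ:  (P0=0, P1=7, P2=1, P3=5, P4=7) → (P0=2, P1=6, P2=1, P3=5, P4=7)
step 3: fire γ:  (P0=2, P1=6, P2=1, P3=5, P4=7) → (P0=4, P1=5, P2=1, P3=5, P4=7)
step 4: fire α:  (P0=4, P1=5, P2=1, P3=5, P4=7) → (P0=7, P1=3, P2=1, P3=5, P4=7)
step 5: fire γ:  (P0=7, P1=3, P2=1, P3=5, P4=7) → (P0=9, P1=2, P2=1, P3=5, P4=7)
step 6: fire γ:  (P0=9, P1=2, P2=1, P3=5, P4=7) → (P0=11, P1=1, P2=1, P3=5, P4=7)

(P0=11, P1=1, P2=1, P3=5, P4=7)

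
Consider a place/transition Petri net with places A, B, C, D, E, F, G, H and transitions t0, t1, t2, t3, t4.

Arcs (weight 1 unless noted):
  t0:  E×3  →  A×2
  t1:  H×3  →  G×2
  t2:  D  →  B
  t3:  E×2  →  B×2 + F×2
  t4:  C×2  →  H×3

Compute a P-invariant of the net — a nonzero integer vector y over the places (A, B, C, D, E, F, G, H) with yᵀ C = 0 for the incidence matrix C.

Incidence matrix C (rows=places, cols=transitions):
       t0   t1   t2   t3   t4
    A   2    0    0    0    0
    B   0    0    1    2    0
    C   0    0    0    0   -2
    D   0    0   -1    0    0
    E  -3    0    0   -2    0
    F   0    0    0    2    0
    G   0    2    0    0    0
    H   0   -3    0    0    3

Candidate y = [3, 2, 0, 2, 2, 0, 0, 0]; check y·C column-wise:
  col t0: 3·2 + 2·0 + 2·0 + 2·-3 = 0
  col t1: 3·0 + 2·0 + 2·0 + 2·0 + 0·2 + 0·-3 = 0
  col t2: 3·0 + 2·1 + 2·-1 + 2·0 = 0
  col t3: 3·0 + 2·2 + 2·0 + 2·-2 + 0·2 = 0
  col t4: 3·0 + 2·0 + 0·-2 + 2·0 + 2·0 + 0·3 = 0

y = (A:3, B:2, C:0, D:2, E:2, F:0, G:0, H:0)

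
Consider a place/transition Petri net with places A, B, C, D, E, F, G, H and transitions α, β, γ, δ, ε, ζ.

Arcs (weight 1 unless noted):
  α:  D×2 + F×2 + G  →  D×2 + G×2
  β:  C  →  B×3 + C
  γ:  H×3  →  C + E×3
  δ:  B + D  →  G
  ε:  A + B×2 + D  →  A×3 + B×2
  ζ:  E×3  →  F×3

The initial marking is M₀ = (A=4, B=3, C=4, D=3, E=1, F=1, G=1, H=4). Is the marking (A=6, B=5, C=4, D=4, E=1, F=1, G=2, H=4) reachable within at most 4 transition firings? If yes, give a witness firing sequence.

NO — not reachable within 4 firings

depth 0: 1 marking
depth 1: 5 markings reached so far
depth 2: 15 markings reached so far
depth 3: 35 markings reached so far
depth 4: 65 markings reached so far
target is not among the 65 markings reachable within 4 steps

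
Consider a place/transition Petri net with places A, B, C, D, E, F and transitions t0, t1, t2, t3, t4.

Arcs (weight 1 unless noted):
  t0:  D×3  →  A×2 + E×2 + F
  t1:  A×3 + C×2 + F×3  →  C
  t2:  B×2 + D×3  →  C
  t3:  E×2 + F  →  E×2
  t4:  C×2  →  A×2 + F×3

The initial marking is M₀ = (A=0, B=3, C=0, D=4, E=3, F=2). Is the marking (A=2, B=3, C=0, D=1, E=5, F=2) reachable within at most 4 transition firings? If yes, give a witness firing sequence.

YES — reachable via ⟨t0, t3⟩ (2 firings)

step 1: fire t0:  (A=0, B=3, C=0, D=4, E=3, F=2) → (A=2, B=3, C=0, D=1, E=5, F=3)
step 2: fire t3:  (A=2, B=3, C=0, D=1, E=5, F=3) → (A=2, B=3, C=0, D=1, E=5, F=2)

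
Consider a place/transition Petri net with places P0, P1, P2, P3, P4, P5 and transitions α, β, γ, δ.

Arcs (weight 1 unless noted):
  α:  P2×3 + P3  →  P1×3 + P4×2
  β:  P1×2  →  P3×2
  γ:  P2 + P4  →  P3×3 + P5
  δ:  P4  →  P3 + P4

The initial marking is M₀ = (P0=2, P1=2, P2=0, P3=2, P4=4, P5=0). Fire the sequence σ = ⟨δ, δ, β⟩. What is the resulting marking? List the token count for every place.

step 1: fire δ:  (P0=2, P1=2, P2=0, P3=2, P4=4, P5=0) → (P0=2, P1=2, P2=0, P3=3, P4=4, P5=0)
step 2: fire δ:  (P0=2, P1=2, P2=0, P3=3, P4=4, P5=0) → (P0=2, P1=2, P2=0, P3=4, P4=4, P5=0)
step 3: fire β:  (P0=2, P1=2, P2=0, P3=4, P4=4, P5=0) → (P0=2, P1=0, P2=0, P3=6, P4=4, P5=0)

(P0=2, P1=0, P2=0, P3=6, P4=4, P5=0)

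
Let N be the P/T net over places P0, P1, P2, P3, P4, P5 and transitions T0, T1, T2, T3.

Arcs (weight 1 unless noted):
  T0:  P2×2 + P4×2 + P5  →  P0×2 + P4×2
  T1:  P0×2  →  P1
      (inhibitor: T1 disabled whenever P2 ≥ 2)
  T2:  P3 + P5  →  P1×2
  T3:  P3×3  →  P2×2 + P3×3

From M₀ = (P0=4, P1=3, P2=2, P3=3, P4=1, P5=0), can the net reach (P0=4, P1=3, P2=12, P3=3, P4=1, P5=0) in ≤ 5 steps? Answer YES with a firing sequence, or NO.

step 1: fire T3:  (P0=4, P1=3, P2=2, P3=3, P4=1, P5=0) → (P0=4, P1=3, P2=4, P3=3, P4=1, P5=0)
step 2: fire T3:  (P0=4, P1=3, P2=4, P3=3, P4=1, P5=0) → (P0=4, P1=3, P2=6, P3=3, P4=1, P5=0)
step 3: fire T3:  (P0=4, P1=3, P2=6, P3=3, P4=1, P5=0) → (P0=4, P1=3, P2=8, P3=3, P4=1, P5=0)
step 4: fire T3:  (P0=4, P1=3, P2=8, P3=3, P4=1, P5=0) → (P0=4, P1=3, P2=10, P3=3, P4=1, P5=0)
step 5: fire T3:  (P0=4, P1=3, P2=10, P3=3, P4=1, P5=0) → (P0=4, P1=3, P2=12, P3=3, P4=1, P5=0)

YES — reachable via ⟨T3, T3, T3, T3, T3⟩ (5 firings)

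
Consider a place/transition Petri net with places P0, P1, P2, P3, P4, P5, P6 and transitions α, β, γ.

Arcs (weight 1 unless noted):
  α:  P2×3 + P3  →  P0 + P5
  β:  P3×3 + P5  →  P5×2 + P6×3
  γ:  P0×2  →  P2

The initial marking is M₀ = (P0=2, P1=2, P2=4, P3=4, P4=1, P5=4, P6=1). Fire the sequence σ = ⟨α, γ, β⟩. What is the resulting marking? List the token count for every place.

step 1: fire α:  (P0=2, P1=2, P2=4, P3=4, P4=1, P5=4, P6=1) → (P0=3, P1=2, P2=1, P3=3, P4=1, P5=5, P6=1)
step 2: fire γ:  (P0=3, P1=2, P2=1, P3=3, P4=1, P5=5, P6=1) → (P0=1, P1=2, P2=2, P3=3, P4=1, P5=5, P6=1)
step 3: fire β:  (P0=1, P1=2, P2=2, P3=3, P4=1, P5=5, P6=1) → (P0=1, P1=2, P2=2, P3=0, P4=1, P5=6, P6=4)

(P0=1, P1=2, P2=2, P3=0, P4=1, P5=6, P6=4)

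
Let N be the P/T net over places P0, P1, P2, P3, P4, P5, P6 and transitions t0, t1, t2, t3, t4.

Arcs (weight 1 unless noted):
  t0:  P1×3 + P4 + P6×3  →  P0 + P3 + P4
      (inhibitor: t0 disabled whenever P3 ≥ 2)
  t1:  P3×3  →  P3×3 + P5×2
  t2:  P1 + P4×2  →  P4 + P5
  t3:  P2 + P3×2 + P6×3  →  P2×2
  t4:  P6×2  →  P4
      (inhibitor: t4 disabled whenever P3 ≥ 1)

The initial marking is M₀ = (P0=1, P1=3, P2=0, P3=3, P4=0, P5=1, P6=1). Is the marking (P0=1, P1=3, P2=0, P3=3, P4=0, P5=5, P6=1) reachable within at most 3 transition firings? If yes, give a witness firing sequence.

YES — reachable via ⟨t1, t1⟩ (2 firings)

step 1: fire t1:  (P0=1, P1=3, P2=0, P3=3, P4=0, P5=1, P6=1) → (P0=1, P1=3, P2=0, P3=3, P4=0, P5=3, P6=1)
step 2: fire t1:  (P0=1, P1=3, P2=0, P3=3, P4=0, P5=3, P6=1) → (P0=1, P1=3, P2=0, P3=3, P4=0, P5=5, P6=1)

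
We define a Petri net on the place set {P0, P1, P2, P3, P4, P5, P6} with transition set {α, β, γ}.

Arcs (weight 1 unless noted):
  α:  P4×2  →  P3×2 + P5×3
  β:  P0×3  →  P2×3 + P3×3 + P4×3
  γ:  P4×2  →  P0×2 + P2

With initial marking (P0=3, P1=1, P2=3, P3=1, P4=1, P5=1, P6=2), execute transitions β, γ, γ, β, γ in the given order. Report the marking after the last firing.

step 1: fire β:  (P0=3, P1=1, P2=3, P3=1, P4=1, P5=1, P6=2) → (P0=0, P1=1, P2=6, P3=4, P4=4, P5=1, P6=2)
step 2: fire γ:  (P0=0, P1=1, P2=6, P3=4, P4=4, P5=1, P6=2) → (P0=2, P1=1, P2=7, P3=4, P4=2, P5=1, P6=2)
step 3: fire γ:  (P0=2, P1=1, P2=7, P3=4, P4=2, P5=1, P6=2) → (P0=4, P1=1, P2=8, P3=4, P4=0, P5=1, P6=2)
step 4: fire β:  (P0=4, P1=1, P2=8, P3=4, P4=0, P5=1, P6=2) → (P0=1, P1=1, P2=11, P3=7, P4=3, P5=1, P6=2)
step 5: fire γ:  (P0=1, P1=1, P2=11, P3=7, P4=3, P5=1, P6=2) → (P0=3, P1=1, P2=12, P3=7, P4=1, P5=1, P6=2)

(P0=3, P1=1, P2=12, P3=7, P4=1, P5=1, P6=2)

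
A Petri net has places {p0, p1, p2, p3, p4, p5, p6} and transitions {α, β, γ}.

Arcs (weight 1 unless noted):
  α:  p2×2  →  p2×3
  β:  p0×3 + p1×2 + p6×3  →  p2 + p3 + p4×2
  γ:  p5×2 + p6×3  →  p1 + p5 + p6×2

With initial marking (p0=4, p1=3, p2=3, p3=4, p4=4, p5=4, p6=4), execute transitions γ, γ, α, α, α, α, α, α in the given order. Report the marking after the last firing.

step 1: fire γ:  (p0=4, p1=3, p2=3, p3=4, p4=4, p5=4, p6=4) → (p0=4, p1=4, p2=3, p3=4, p4=4, p5=3, p6=3)
step 2: fire γ:  (p0=4, p1=4, p2=3, p3=4, p4=4, p5=3, p6=3) → (p0=4, p1=5, p2=3, p3=4, p4=4, p5=2, p6=2)
step 3: fire α:  (p0=4, p1=5, p2=3, p3=4, p4=4, p5=2, p6=2) → (p0=4, p1=5, p2=4, p3=4, p4=4, p5=2, p6=2)
step 4: fire α:  (p0=4, p1=5, p2=4, p3=4, p4=4, p5=2, p6=2) → (p0=4, p1=5, p2=5, p3=4, p4=4, p5=2, p6=2)
step 5: fire α:  (p0=4, p1=5, p2=5, p3=4, p4=4, p5=2, p6=2) → (p0=4, p1=5, p2=6, p3=4, p4=4, p5=2, p6=2)
step 6: fire α:  (p0=4, p1=5, p2=6, p3=4, p4=4, p5=2, p6=2) → (p0=4, p1=5, p2=7, p3=4, p4=4, p5=2, p6=2)
step 7: fire α:  (p0=4, p1=5, p2=7, p3=4, p4=4, p5=2, p6=2) → (p0=4, p1=5, p2=8, p3=4, p4=4, p5=2, p6=2)
step 8: fire α:  (p0=4, p1=5, p2=8, p3=4, p4=4, p5=2, p6=2) → (p0=4, p1=5, p2=9, p3=4, p4=4, p5=2, p6=2)

(p0=4, p1=5, p2=9, p3=4, p4=4, p5=2, p6=2)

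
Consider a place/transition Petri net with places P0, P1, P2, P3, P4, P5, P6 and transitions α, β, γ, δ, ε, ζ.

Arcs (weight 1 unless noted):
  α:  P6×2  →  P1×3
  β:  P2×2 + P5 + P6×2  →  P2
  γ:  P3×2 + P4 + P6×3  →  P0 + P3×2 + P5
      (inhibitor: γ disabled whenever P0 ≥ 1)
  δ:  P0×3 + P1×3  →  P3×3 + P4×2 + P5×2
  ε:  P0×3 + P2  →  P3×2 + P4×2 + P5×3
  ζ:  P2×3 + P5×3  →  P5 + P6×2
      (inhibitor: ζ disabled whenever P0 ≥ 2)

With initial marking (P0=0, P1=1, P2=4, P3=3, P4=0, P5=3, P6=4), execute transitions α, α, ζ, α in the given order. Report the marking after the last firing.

step 1: fire α:  (P0=0, P1=1, P2=4, P3=3, P4=0, P5=3, P6=4) → (P0=0, P1=4, P2=4, P3=3, P4=0, P5=3, P6=2)
step 2: fire α:  (P0=0, P1=4, P2=4, P3=3, P4=0, P5=3, P6=2) → (P0=0, P1=7, P2=4, P3=3, P4=0, P5=3, P6=0)
step 3: fire ζ:  (P0=0, P1=7, P2=4, P3=3, P4=0, P5=3, P6=0) → (P0=0, P1=7, P2=1, P3=3, P4=0, P5=1, P6=2)
step 4: fire α:  (P0=0, P1=7, P2=1, P3=3, P4=0, P5=1, P6=2) → (P0=0, P1=10, P2=1, P3=3, P4=0, P5=1, P6=0)

(P0=0, P1=10, P2=1, P3=3, P4=0, P5=1, P6=0)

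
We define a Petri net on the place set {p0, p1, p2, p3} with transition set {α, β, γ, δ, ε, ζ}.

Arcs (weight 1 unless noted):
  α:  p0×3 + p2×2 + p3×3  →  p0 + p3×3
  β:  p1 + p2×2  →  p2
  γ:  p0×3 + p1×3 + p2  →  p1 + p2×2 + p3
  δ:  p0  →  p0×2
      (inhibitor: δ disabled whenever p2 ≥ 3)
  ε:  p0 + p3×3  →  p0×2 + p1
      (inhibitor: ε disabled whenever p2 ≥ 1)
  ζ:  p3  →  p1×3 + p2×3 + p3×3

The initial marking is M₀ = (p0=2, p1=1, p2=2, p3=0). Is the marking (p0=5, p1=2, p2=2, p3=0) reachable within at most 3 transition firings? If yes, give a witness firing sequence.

NO — not reachable within 3 firings

depth 0: 1 marking
depth 1: 3 markings reached so far
depth 2: 5 markings reached so far
depth 3: 7 markings reached so far
target is not among the 7 markings reachable within 3 steps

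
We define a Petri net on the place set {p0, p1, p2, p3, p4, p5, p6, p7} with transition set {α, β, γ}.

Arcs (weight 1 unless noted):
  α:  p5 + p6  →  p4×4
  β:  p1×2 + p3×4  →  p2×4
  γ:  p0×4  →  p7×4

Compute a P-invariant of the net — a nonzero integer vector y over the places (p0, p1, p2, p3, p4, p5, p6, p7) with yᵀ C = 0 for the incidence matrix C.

y = (p0:0, p1:2, p2:1, p3:0, p4:0, p5:0, p6:0, p7:0)

Incidence matrix C (rows=places, cols=transitions):
        α    β    γ
   p0   0    0   -4
   p1   0   -2    0
   p2   0    4    0
   p3   0   -4    0
   p4   4    0    0
   p5  -1    0    0
   p6  -1    0    0
   p7   0    0    4

Candidate y = [0, 2, 1, 0, 0, 0, 0, 0]; check y·C column-wise:
  col α: 2·0 + 1·0 + 0·4 + 0·-1 + 0·-1 = 0
  col β: 2·-2 + 1·4 + 0·-4 = 0
  col γ: 0·-4 + 2·0 + 1·0 + 0·4 = 0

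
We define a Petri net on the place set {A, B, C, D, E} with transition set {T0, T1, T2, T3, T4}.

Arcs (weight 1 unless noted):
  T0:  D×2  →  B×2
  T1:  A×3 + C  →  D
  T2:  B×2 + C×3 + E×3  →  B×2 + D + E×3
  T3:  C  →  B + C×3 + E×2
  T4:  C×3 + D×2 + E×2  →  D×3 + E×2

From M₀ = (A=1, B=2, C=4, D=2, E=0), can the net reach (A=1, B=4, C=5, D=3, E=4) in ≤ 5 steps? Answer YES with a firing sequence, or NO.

YES — reachable via ⟨T3, T3, T2⟩ (3 firings)

step 1: fire T3:  (A=1, B=2, C=4, D=2, E=0) → (A=1, B=3, C=6, D=2, E=2)
step 2: fire T3:  (A=1, B=3, C=6, D=2, E=2) → (A=1, B=4, C=8, D=2, E=4)
step 3: fire T2:  (A=1, B=4, C=8, D=2, E=4) → (A=1, B=4, C=5, D=3, E=4)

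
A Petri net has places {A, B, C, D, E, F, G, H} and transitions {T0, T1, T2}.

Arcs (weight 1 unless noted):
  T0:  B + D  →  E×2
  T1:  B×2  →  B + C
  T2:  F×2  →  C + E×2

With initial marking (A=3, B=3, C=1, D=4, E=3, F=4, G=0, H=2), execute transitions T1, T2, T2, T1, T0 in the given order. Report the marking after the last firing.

step 1: fire T1:  (A=3, B=3, C=1, D=4, E=3, F=4, G=0, H=2) → (A=3, B=2, C=2, D=4, E=3, F=4, G=0, H=2)
step 2: fire T2:  (A=3, B=2, C=2, D=4, E=3, F=4, G=0, H=2) → (A=3, B=2, C=3, D=4, E=5, F=2, G=0, H=2)
step 3: fire T2:  (A=3, B=2, C=3, D=4, E=5, F=2, G=0, H=2) → (A=3, B=2, C=4, D=4, E=7, F=0, G=0, H=2)
step 4: fire T1:  (A=3, B=2, C=4, D=4, E=7, F=0, G=0, H=2) → (A=3, B=1, C=5, D=4, E=7, F=0, G=0, H=2)
step 5: fire T0:  (A=3, B=1, C=5, D=4, E=7, F=0, G=0, H=2) → (A=3, B=0, C=5, D=3, E=9, F=0, G=0, H=2)

(A=3, B=0, C=5, D=3, E=9, F=0, G=0, H=2)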